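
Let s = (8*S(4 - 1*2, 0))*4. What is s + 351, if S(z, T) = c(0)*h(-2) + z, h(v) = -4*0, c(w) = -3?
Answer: 415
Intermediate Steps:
h(v) = 0
S(z, T) = z (S(z, T) = -3*0 + z = 0 + z = z)
s = 64 (s = (8*(4 - 1*2))*4 = (8*(4 - 2))*4 = (8*2)*4 = 16*4 = 64)
s + 351 = 64 + 351 = 415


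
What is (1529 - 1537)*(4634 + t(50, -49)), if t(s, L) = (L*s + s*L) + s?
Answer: 1728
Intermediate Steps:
t(s, L) = s + 2*L*s (t(s, L) = (L*s + L*s) + s = 2*L*s + s = s + 2*L*s)
(1529 - 1537)*(4634 + t(50, -49)) = (1529 - 1537)*(4634 + 50*(1 + 2*(-49))) = -8*(4634 + 50*(1 - 98)) = -8*(4634 + 50*(-97)) = -8*(4634 - 4850) = -8*(-216) = 1728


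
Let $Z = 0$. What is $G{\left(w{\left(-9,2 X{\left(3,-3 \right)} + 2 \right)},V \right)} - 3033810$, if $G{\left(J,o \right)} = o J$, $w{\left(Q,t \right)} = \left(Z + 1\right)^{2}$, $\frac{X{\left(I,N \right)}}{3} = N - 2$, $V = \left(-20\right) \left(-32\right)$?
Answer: $-3033170$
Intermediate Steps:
$V = 640$
$X{\left(I,N \right)} = -6 + 3 N$ ($X{\left(I,N \right)} = 3 \left(N - 2\right) = 3 \left(-2 + N\right) = -6 + 3 N$)
$w{\left(Q,t \right)} = 1$ ($w{\left(Q,t \right)} = \left(0 + 1\right)^{2} = 1^{2} = 1$)
$G{\left(J,o \right)} = J o$
$G{\left(w{\left(-9,2 X{\left(3,-3 \right)} + 2 \right)},V \right)} - 3033810 = 1 \cdot 640 - 3033810 = 640 - 3033810 = -3033170$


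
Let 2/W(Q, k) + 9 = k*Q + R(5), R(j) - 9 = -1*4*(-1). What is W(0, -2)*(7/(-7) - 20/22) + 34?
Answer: 727/22 ≈ 33.045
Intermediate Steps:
R(j) = 13 (R(j) = 9 - 1*4*(-1) = 9 - 4*(-1) = 9 + 4 = 13)
W(Q, k) = 2/(4 + Q*k) (W(Q, k) = 2/(-9 + (k*Q + 13)) = 2/(-9 + (Q*k + 13)) = 2/(-9 + (13 + Q*k)) = 2/(4 + Q*k))
W(0, -2)*(7/(-7) - 20/22) + 34 = (2/(4 + 0*(-2)))*(7/(-7) - 20/22) + 34 = (2/(4 + 0))*(7*(-1/7) - 20*1/22) + 34 = (2/4)*(-1 - 10/11) + 34 = (2*(1/4))*(-21/11) + 34 = (1/2)*(-21/11) + 34 = -21/22 + 34 = 727/22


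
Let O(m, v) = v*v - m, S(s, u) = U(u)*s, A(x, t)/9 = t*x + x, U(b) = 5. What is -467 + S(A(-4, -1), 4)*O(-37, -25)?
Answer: -467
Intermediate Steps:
A(x, t) = 9*x + 9*t*x (A(x, t) = 9*(t*x + x) = 9*(x + t*x) = 9*x + 9*t*x)
S(s, u) = 5*s
O(m, v) = v² - m
-467 + S(A(-4, -1), 4)*O(-37, -25) = -467 + (5*(9*(-4)*(1 - 1)))*((-25)² - 1*(-37)) = -467 + (5*(9*(-4)*0))*(625 + 37) = -467 + (5*0)*662 = -467 + 0*662 = -467 + 0 = -467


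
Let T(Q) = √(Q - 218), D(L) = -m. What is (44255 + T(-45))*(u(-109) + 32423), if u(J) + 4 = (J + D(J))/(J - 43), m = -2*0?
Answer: 218079656235/152 + 4927797*I*√263/152 ≈ 1.4347e+9 + 5.2576e+5*I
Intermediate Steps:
m = 0
D(L) = 0 (D(L) = -1*0 = 0)
u(J) = -4 + J/(-43 + J) (u(J) = -4 + (J + 0)/(J - 43) = -4 + J/(-43 + J))
T(Q) = √(-218 + Q)
(44255 + T(-45))*(u(-109) + 32423) = (44255 + √(-218 - 45))*((172 - 3*(-109))/(-43 - 109) + 32423) = (44255 + √(-263))*((172 + 327)/(-152) + 32423) = (44255 + I*√263)*(-1/152*499 + 32423) = (44255 + I*√263)*(-499/152 + 32423) = (44255 + I*√263)*(4927797/152) = 218079656235/152 + 4927797*I*√263/152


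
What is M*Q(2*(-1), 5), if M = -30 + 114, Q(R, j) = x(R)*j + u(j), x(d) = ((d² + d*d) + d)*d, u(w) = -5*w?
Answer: -7140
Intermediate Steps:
x(d) = d*(d + 2*d²) (x(d) = ((d² + d²) + d)*d = (2*d² + d)*d = (d + 2*d²)*d = d*(d + 2*d²))
Q(R, j) = -5*j + j*R²*(1 + 2*R) (Q(R, j) = (R²*(1 + 2*R))*j - 5*j = j*R²*(1 + 2*R) - 5*j = -5*j + j*R²*(1 + 2*R))
M = 84
M*Q(2*(-1), 5) = 84*(5*(-5 + (2*(-1))²*(1 + 2*(2*(-1))))) = 84*(5*(-5 + (-2)²*(1 + 2*(-2)))) = 84*(5*(-5 + 4*(1 - 4))) = 84*(5*(-5 + 4*(-3))) = 84*(5*(-5 - 12)) = 84*(5*(-17)) = 84*(-85) = -7140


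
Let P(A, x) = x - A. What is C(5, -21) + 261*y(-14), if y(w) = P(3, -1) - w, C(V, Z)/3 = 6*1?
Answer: 2628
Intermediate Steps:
C(V, Z) = 18 (C(V, Z) = 3*(6*1) = 3*6 = 18)
y(w) = -4 - w (y(w) = (-1 - 1*3) - w = (-1 - 3) - w = -4 - w)
C(5, -21) + 261*y(-14) = 18 + 261*(-4 - 1*(-14)) = 18 + 261*(-4 + 14) = 18 + 261*10 = 18 + 2610 = 2628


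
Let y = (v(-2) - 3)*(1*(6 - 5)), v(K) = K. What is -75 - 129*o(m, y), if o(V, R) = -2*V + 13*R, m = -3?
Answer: 7536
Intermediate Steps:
y = -5 (y = (-2 - 3)*(1*(6 - 5)) = -5 ≈ -5.0000)
-75 - 129*o(m, y) = -75 - 129*(-2*(-3) + 13*(-5)) = -75 - 129*(6 - 65) = -75 - 129*(-59) = -75 + 7611 = 7536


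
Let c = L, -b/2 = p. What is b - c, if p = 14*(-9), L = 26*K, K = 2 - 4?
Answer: 304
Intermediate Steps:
K = -2
L = -52 (L = 26*(-2) = -52)
p = -126
b = 252 (b = -2*(-126) = 252)
c = -52
b - c = 252 - 1*(-52) = 252 + 52 = 304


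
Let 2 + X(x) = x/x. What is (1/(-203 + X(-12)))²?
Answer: 1/41616 ≈ 2.4029e-5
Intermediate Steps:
X(x) = -1 (X(x) = -2 + x/x = -2 + 1 = -1)
(1/(-203 + X(-12)))² = (1/(-203 - 1))² = (1/(-204))² = (-1/204)² = 1/41616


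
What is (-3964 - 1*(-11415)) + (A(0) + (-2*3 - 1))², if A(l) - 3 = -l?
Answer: 7467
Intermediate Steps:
A(l) = 3 - l
(-3964 - 1*(-11415)) + (A(0) + (-2*3 - 1))² = (-3964 - 1*(-11415)) + ((3 - 1*0) + (-2*3 - 1))² = (-3964 + 11415) + ((3 + 0) + (-6 - 1))² = 7451 + (3 - 7)² = 7451 + (-4)² = 7451 + 16 = 7467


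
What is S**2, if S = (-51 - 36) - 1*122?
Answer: 43681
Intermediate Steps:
S = -209 (S = -87 - 122 = -209)
S**2 = (-209)**2 = 43681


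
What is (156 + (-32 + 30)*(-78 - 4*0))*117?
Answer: 36504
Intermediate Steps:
(156 + (-32 + 30)*(-78 - 4*0))*117 = (156 - 2*(-78 + 0))*117 = (156 - 2*(-78))*117 = (156 + 156)*117 = 312*117 = 36504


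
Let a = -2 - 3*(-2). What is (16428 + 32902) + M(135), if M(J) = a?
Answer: 49334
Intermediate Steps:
a = 4 (a = -2 + 6 = 4)
M(J) = 4
(16428 + 32902) + M(135) = (16428 + 32902) + 4 = 49330 + 4 = 49334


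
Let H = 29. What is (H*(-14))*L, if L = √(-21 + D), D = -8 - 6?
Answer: -406*I*√35 ≈ -2401.9*I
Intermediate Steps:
D = -14
L = I*√35 (L = √(-21 - 14) = √(-35) = I*√35 ≈ 5.9161*I)
(H*(-14))*L = (29*(-14))*(I*√35) = -406*I*√35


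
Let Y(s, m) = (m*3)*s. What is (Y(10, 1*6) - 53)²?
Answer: 16129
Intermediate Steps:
Y(s, m) = 3*m*s (Y(s, m) = (3*m)*s = 3*m*s)
(Y(10, 1*6) - 53)² = (3*(1*6)*10 - 53)² = (3*6*10 - 53)² = (180 - 53)² = 127² = 16129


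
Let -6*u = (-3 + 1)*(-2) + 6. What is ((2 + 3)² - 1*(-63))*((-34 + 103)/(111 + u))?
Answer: 2277/41 ≈ 55.537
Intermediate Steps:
u = -5/3 (u = -((-3 + 1)*(-2) + 6)/6 = -(-2*(-2) + 6)/6 = -(4 + 6)/6 = -⅙*10 = -5/3 ≈ -1.6667)
((2 + 3)² - 1*(-63))*((-34 + 103)/(111 + u)) = ((2 + 3)² - 1*(-63))*((-34 + 103)/(111 - 5/3)) = (5² + 63)*(69/(328/3)) = (25 + 63)*(69*(3/328)) = 88*(207/328) = 2277/41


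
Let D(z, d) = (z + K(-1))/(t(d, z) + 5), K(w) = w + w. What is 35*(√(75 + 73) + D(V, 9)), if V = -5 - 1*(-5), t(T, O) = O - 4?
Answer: -70 + 70*√37 ≈ 355.79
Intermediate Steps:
t(T, O) = -4 + O
K(w) = 2*w
V = 0 (V = -5 + 5 = 0)
D(z, d) = (-2 + z)/(1 + z) (D(z, d) = (z + 2*(-1))/((-4 + z) + 5) = (z - 2)/(1 + z) = (-2 + z)/(1 + z))
35*(√(75 + 73) + D(V, 9)) = 35*(√(75 + 73) + (-2 + 0)/(1 + 0)) = 35*(√148 - 2/1) = 35*(2*√37 + 1*(-2)) = 35*(2*√37 - 2) = 35*(-2 + 2*√37) = -70 + 70*√37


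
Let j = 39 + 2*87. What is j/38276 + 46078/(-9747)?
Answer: -1761605417/373076172 ≈ -4.7218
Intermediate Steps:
j = 213 (j = 39 + 174 = 213)
j/38276 + 46078/(-9747) = 213/38276 + 46078/(-9747) = 213*(1/38276) + 46078*(-1/9747) = 213/38276 - 46078/9747 = -1761605417/373076172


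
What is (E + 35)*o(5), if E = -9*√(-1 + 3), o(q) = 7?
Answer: 245 - 63*√2 ≈ 155.90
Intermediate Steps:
E = -9*√2 ≈ -12.728
(E + 35)*o(5) = (-9*√2 + 35)*7 = (35 - 9*√2)*7 = 245 - 63*√2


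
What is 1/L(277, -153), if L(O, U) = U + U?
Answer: -1/306 ≈ -0.0032680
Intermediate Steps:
L(O, U) = 2*U
1/L(277, -153) = 1/(2*(-153)) = 1/(-306) = -1/306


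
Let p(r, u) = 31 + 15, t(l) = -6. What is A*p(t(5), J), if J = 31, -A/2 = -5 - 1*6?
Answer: 1012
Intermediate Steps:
A = 22 (A = -2*(-5 - 1*6) = -2*(-5 - 6) = -2*(-11) = 22)
p(r, u) = 46
A*p(t(5), J) = 22*46 = 1012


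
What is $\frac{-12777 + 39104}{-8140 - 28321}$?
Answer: $- \frac{26327}{36461} \approx -0.72206$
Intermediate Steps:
$\frac{-12777 + 39104}{-8140 - 28321} = \frac{26327}{-8140 - 28321} = \frac{26327}{-36461} = 26327 \left(- \frac{1}{36461}\right) = - \frac{26327}{36461}$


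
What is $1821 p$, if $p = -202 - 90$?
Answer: $-531732$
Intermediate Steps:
$p = -292$
$1821 p = 1821 \left(-292\right) = -531732$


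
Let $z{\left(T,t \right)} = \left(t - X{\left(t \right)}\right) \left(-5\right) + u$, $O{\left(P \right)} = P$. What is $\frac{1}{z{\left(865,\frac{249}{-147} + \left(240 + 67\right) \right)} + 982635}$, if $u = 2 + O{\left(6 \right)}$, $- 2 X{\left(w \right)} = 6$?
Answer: $\frac{49}{48073972} \approx 1.0193 \cdot 10^{-6}$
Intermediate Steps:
$X{\left(w \right)} = -3$ ($X{\left(w \right)} = \left(- \frac{1}{2}\right) 6 = -3$)
$u = 8$ ($u = 2 + 6 = 8$)
$z{\left(T,t \right)} = -7 - 5 t$ ($z{\left(T,t \right)} = \left(t - -3\right) \left(-5\right) + 8 = \left(t + 3\right) \left(-5\right) + 8 = \left(3 + t\right) \left(-5\right) + 8 = \left(-15 - 5 t\right) + 8 = -7 - 5 t$)
$\frac{1}{z{\left(865,\frac{249}{-147} + \left(240 + 67\right) \right)} + 982635} = \frac{1}{\left(-7 - 5 \left(\frac{249}{-147} + \left(240 + 67\right)\right)\right) + 982635} = \frac{1}{\left(-7 - 5 \left(249 \left(- \frac{1}{147}\right) + 307\right)\right) + 982635} = \frac{1}{\left(-7 - 5 \left(- \frac{83}{49} + 307\right)\right) + 982635} = \frac{1}{\left(-7 - \frac{74800}{49}\right) + 982635} = \frac{1}{- \frac{75143}{49} + 982635} = \frac{1}{\frac{48073972}{49}} = \frac{49}{48073972}$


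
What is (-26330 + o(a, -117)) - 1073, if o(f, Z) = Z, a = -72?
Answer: -27520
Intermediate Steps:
(-26330 + o(a, -117)) - 1073 = (-26330 - 117) - 1073 = -26447 - 1073 = -27520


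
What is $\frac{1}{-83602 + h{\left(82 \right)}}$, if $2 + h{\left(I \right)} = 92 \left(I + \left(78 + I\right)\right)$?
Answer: $- \frac{1}{61340} \approx -1.6303 \cdot 10^{-5}$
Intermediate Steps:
$h{\left(I \right)} = 7174 + 184 I$ ($h{\left(I \right)} = -2 + 92 \left(I + \left(78 + I\right)\right) = -2 + 92 \left(78 + 2 I\right) = -2 + \left(7176 + 184 I\right) = 7174 + 184 I$)
$\frac{1}{-83602 + h{\left(82 \right)}} = \frac{1}{-83602 + \left(7174 + 184 \cdot 82\right)} = \frac{1}{-83602 + \left(7174 + 15088\right)} = \frac{1}{-83602 + 22262} = \frac{1}{-61340} = - \frac{1}{61340}$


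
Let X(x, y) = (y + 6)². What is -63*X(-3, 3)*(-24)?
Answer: 122472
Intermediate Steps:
X(x, y) = (6 + y)²
-63*X(-3, 3)*(-24) = -63*(6 + 3)²*(-24) = -63*9²*(-24) = -63*81*(-24) = -5103*(-24) = 122472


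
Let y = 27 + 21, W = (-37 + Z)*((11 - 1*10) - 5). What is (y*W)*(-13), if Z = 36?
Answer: -2496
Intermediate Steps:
W = 4 (W = (-37 + 36)*((11 - 1*10) - 5) = -((11 - 10) - 5) = -(1 - 5) = -1*(-4) = 4)
y = 48
(y*W)*(-13) = (48*4)*(-13) = 192*(-13) = -2496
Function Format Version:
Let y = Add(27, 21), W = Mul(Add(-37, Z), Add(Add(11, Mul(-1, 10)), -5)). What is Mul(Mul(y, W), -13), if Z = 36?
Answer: -2496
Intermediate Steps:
W = 4 (W = Mul(Add(-37, 36), Add(Add(11, Mul(-1, 10)), -5)) = Mul(-1, Add(Add(11, -10), -5)) = Mul(-1, Add(1, -5)) = Mul(-1, -4) = 4)
y = 48
Mul(Mul(y, W), -13) = Mul(Mul(48, 4), -13) = Mul(192, -13) = -2496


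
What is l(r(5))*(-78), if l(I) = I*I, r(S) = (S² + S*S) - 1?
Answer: -187278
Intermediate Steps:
r(S) = -1 + 2*S² (r(S) = (S² + S²) - 1 = 2*S² - 1 = -1 + 2*S²)
l(I) = I²
l(r(5))*(-78) = (-1 + 2*5²)²*(-78) = (-1 + 2*25)²*(-78) = (-1 + 50)²*(-78) = 49²*(-78) = 2401*(-78) = -187278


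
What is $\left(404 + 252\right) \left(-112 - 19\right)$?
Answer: $-85936$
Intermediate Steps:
$\left(404 + 252\right) \left(-112 - 19\right) = 656 \left(-131\right) = -85936$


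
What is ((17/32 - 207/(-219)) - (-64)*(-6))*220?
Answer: -49146625/584 ≈ -84155.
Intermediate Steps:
((17/32 - 207/(-219)) - (-64)*(-6))*220 = ((17*(1/32) - 207*(-1/219)) - 8*48)*220 = ((17/32 + 69/73) - 384)*220 = (3449/2336 - 384)*220 = -893575/2336*220 = -49146625/584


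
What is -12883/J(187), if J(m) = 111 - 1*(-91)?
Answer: -12883/202 ≈ -63.777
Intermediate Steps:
J(m) = 202 (J(m) = 111 + 91 = 202)
-12883/J(187) = -12883/202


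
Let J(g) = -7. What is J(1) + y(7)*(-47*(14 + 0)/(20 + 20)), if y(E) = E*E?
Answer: -16261/20 ≈ -813.05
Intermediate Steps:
y(E) = E**2
J(1) + y(7)*(-47*(14 + 0)/(20 + 20)) = -7 + 7**2*(-47*(14 + 0)/(20 + 20)) = -7 + 49*(-47/(40/14)) = -7 + 49*(-47/(40*(1/14))) = -7 + 49*(-47/20/7) = -7 + 49*(-47*7/20) = -7 + 49*(-329/20) = -7 - 16121/20 = -16261/20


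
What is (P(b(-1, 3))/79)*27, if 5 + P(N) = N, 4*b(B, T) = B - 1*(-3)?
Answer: -243/158 ≈ -1.5380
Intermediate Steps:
b(B, T) = ¾ + B/4 (b(B, T) = (B - 1*(-3))/4 = (B + 3)/4 = (3 + B)/4 = ¾ + B/4)
P(N) = -5 + N
(P(b(-1, 3))/79)*27 = ((-5 + (¾ + (¼)*(-1)))/79)*27 = ((-5 + (¾ - ¼))*(1/79))*27 = ((-5 + ½)*(1/79))*27 = -9/2*1/79*27 = -9/158*27 = -243/158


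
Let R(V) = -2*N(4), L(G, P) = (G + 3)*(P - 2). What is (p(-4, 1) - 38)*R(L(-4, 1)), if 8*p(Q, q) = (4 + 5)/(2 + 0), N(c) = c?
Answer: 599/2 ≈ 299.50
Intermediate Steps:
L(G, P) = (-2 + P)*(3 + G) (L(G, P) = (3 + G)*(-2 + P) = (-2 + P)*(3 + G))
p(Q, q) = 9/16 (p(Q, q) = ((4 + 5)/(2 + 0))/8 = (9/2)/8 = (9*(½))/8 = (⅛)*(9/2) = 9/16)
R(V) = -8 (R(V) = -2*4 = -8)
(p(-4, 1) - 38)*R(L(-4, 1)) = (9/16 - 38)*(-8) = -599/16*(-8) = 599/2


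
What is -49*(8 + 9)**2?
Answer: -14161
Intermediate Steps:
-49*(8 + 9)**2 = -49*17**2 = -49*289 = -14161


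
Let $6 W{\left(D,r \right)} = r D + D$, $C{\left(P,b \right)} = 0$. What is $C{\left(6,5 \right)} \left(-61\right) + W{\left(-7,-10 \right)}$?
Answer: $\frac{21}{2} \approx 10.5$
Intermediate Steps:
$W{\left(D,r \right)} = \frac{D}{6} + \frac{D r}{6}$ ($W{\left(D,r \right)} = \frac{r D + D}{6} = \frac{D r + D}{6} = \frac{D + D r}{6} = \frac{D}{6} + \frac{D r}{6}$)
$C{\left(6,5 \right)} \left(-61\right) + W{\left(-7,-10 \right)} = 0 \left(-61\right) + \frac{1}{6} \left(-7\right) \left(1 - 10\right) = 0 + \frac{1}{6} \left(-7\right) \left(-9\right) = 0 + \frac{21}{2} = \frac{21}{2}$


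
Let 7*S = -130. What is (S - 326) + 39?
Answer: -2139/7 ≈ -305.57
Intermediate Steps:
S = -130/7 (S = (⅐)*(-130) = -130/7 ≈ -18.571)
(S - 326) + 39 = (-130/7 - 326) + 39 = -2412/7 + 39 = -2139/7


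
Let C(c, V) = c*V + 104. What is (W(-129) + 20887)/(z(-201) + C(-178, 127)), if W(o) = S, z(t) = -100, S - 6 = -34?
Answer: -6953/7534 ≈ -0.92288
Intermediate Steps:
S = -28 (S = 6 - 34 = -28)
W(o) = -28
C(c, V) = 104 + V*c (C(c, V) = V*c + 104 = 104 + V*c)
(W(-129) + 20887)/(z(-201) + C(-178, 127)) = (-28 + 20887)/(-100 + (104 + 127*(-178))) = 20859/(-100 + (104 - 22606)) = 20859/(-100 - 22502) = 20859/(-22602) = 20859*(-1/22602) = -6953/7534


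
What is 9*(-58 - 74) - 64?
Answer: -1252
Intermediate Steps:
9*(-58 - 74) - 64 = 9*(-132) - 64 = -1188 - 64 = -1252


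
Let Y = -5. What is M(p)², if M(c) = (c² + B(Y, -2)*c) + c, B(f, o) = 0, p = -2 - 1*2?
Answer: 144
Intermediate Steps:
p = -4 (p = -2 - 2 = -4)
M(c) = c + c² (M(c) = (c² + 0*c) + c = (c² + 0) + c = c² + c = c + c²)
M(p)² = (-4*(1 - 4))² = (-4*(-3))² = 12² = 144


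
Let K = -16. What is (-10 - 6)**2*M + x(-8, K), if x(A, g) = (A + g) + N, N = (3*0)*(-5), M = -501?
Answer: -128280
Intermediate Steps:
N = 0 (N = 0*(-5) = 0)
x(A, g) = A + g (x(A, g) = (A + g) + 0 = A + g)
(-10 - 6)**2*M + x(-8, K) = (-10 - 6)**2*(-501) + (-8 - 16) = (-16)**2*(-501) - 24 = 256*(-501) - 24 = -128256 - 24 = -128280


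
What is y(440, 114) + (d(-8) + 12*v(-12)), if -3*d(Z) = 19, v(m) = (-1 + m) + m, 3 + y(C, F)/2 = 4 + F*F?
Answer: 77063/3 ≈ 25688.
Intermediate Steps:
y(C, F) = 2 + 2*F² (y(C, F) = -6 + 2*(4 + F*F) = -6 + 2*(4 + F²) = -6 + (8 + 2*F²) = 2 + 2*F²)
v(m) = -1 + 2*m
d(Z) = -19/3 (d(Z) = -⅓*19 = -19/3)
y(440, 114) + (d(-8) + 12*v(-12)) = (2 + 2*114²) + (-19/3 + 12*(-1 + 2*(-12))) = (2 + 2*12996) + (-19/3 + 12*(-1 - 24)) = (2 + 25992) + (-19/3 + 12*(-25)) = 25994 + (-19/3 - 300) = 25994 - 919/3 = 77063/3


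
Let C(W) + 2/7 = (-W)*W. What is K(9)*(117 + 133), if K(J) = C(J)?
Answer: -142250/7 ≈ -20321.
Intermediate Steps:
C(W) = -2/7 - W² (C(W) = -2/7 + (-W)*W = -2/7 - W²)
K(J) = -2/7 - J²
K(9)*(117 + 133) = (-2/7 - 1*9²)*(117 + 133) = (-2/7 - 1*81)*250 = (-2/7 - 81)*250 = -569/7*250 = -142250/7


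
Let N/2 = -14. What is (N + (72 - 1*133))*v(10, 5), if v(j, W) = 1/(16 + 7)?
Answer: -89/23 ≈ -3.8696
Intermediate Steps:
v(j, W) = 1/23
N = -28 (N = 2*(-14) = -28)
(N + (72 - 1*133))*v(10, 5) = (-28 + (72 - 1*133))*(1/23) = (-28 + (72 - 133))*(1/23) = (-28 - 61)*(1/23) = -89*1/23 = -89/23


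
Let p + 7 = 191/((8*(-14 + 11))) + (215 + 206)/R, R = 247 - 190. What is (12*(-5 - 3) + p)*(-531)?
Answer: 8359533/152 ≈ 54997.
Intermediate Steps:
R = 57
p = -1151/152 (p = -7 + (191/((8*(-14 + 11))) + (215 + 206)/57) = -7 + (191/((8*(-3))) + 421*(1/57)) = -7 + (191/(-24) + 421/57) = -7 + (191*(-1/24) + 421/57) = -7 + (-191/24 + 421/57) = -7 - 87/152 = -1151/152 ≈ -7.5724)
(12*(-5 - 3) + p)*(-531) = (12*(-5 - 3) - 1151/152)*(-531) = (12*(-8) - 1151/152)*(-531) = (-96 - 1151/152)*(-531) = -15743/152*(-531) = 8359533/152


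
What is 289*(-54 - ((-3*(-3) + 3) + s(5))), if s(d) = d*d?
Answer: -26299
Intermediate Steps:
s(d) = d**2
289*(-54 - ((-3*(-3) + 3) + s(5))) = 289*(-54 - ((-3*(-3) + 3) + 5**2)) = 289*(-54 - ((9 + 3) + 25)) = 289*(-54 - (12 + 25)) = 289*(-54 - 1*37) = 289*(-54 - 37) = 289*(-91) = -26299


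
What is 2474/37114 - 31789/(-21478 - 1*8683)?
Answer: 627217630/559697677 ≈ 1.1206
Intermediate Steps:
2474/37114 - 31789/(-21478 - 1*8683) = 2474*(1/37114) - 31789/(-21478 - 8683) = 1237/18557 - 31789/(-30161) = 1237/18557 - 31789*(-1/30161) = 1237/18557 + 31789/30161 = 627217630/559697677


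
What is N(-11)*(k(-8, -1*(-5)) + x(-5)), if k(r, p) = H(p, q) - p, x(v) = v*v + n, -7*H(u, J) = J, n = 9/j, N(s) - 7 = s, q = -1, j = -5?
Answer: -2568/35 ≈ -73.371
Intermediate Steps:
N(s) = 7 + s
n = -9/5 (n = 9/(-5) = 9*(-⅕) = -9/5 ≈ -1.8000)
H(u, J) = -J/7
x(v) = -9/5 + v² (x(v) = v*v - 9/5 = v² - 9/5 = -9/5 + v²)
k(r, p) = ⅐ - p (k(r, p) = -⅐*(-1) - p = ⅐ - p)
N(-11)*(k(-8, -1*(-5)) + x(-5)) = (7 - 11)*((⅐ - (-1)*(-5)) + (-9/5 + (-5)²)) = -4*((⅐ - 1*5) + (-9/5 + 25)) = -4*((⅐ - 5) + 116/5) = -4*(-34/7 + 116/5) = -4*642/35 = -2568/35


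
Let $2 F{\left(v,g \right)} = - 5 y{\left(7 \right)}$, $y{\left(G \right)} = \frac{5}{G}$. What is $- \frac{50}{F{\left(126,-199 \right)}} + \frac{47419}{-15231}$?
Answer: $\frac{379049}{15231} \approx 24.887$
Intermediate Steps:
$F{\left(v,g \right)} = - \frac{25}{14}$ ($F{\left(v,g \right)} = \frac{\left(-5\right) \frac{5}{7}}{2} = \frac{1}{2} \left(- \frac{25}{7}\right) = - \frac{25}{14}$)
$- \frac{50}{F{\left(126,-199 \right)}} + \frac{47419}{-15231} = - \frac{50}{- \frac{25}{14}} + \frac{47419}{-15231} = \left(-50\right) \left(- \frac{14}{25}\right) + 47419 \left(- \frac{1}{15231}\right) = 28 - \frac{47419}{15231} = \frac{379049}{15231}$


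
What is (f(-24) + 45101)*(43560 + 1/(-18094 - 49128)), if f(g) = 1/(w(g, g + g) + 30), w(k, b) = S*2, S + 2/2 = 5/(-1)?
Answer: 2377160536580261/1209996 ≈ 1.9646e+9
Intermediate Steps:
S = -6 (S = -1 + 5/(-1) = -1 + 5*(-1) = -1 - 5 = -6)
w(k, b) = -12 (w(k, b) = -6*2 = -12)
f(g) = 1/18 (f(g) = 1/(-12 + 30) = 1/18)
(f(-24) + 45101)*(43560 + 1/(-18094 - 49128)) = (1/18 + 45101)*(43560 + 1/(-18094 - 49128)) = 811819*(43560 + 1/(-67222))/18 = 811819*(43560 - 1/67222)/18 = (811819/18)*(2928190319/67222) = 2377160536580261/1209996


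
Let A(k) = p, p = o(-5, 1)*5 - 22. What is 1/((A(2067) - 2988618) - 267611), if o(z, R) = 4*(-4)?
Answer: -1/3256331 ≈ -3.0709e-7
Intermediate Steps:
o(z, R) = -16
p = -102 (p = -16*5 - 22 = -80 - 22 = -102)
A(k) = -102
1/((A(2067) - 2988618) - 267611) = 1/((-102 - 2988618) - 267611) = 1/(-2988720 - 267611) = 1/(-3256331) = -1/3256331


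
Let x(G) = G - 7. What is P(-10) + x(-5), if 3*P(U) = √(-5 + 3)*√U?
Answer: -12 - 2*√5/3 ≈ -13.491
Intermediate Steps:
x(G) = -7 + G
P(U) = I*√2*√U/3 (P(U) = (√(-5 + 3)*√U)/3 = (√(-2)*√U)/3 = ((I*√2)*√U)/3 = (I*√2*√U)/3 = I*√2*√U/3)
P(-10) + x(-5) = I*√2*√(-10)/3 + (-7 - 5) = I*√2*(I*√10)/3 - 12 = -2*√5/3 - 12 = -12 - 2*√5/3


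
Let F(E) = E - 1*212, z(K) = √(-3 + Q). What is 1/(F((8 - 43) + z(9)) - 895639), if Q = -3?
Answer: -447943/401305862501 - I*√6/802611725002 ≈ -1.1162e-6 - 3.0519e-12*I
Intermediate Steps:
z(K) = I*√6 (z(K) = √(-3 - 3) = √(-6) = I*√6)
F(E) = -212 + E (F(E) = E - 212 = -212 + E)
1/(F((8 - 43) + z(9)) - 895639) = 1/((-212 + ((8 - 43) + I*√6)) - 895639) = 1/((-212 + (-35 + I*√6)) - 895639) = 1/((-247 + I*√6) - 895639) = 1/(-895886 + I*√6)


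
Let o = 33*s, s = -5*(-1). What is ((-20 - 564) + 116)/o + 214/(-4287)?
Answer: -680542/235785 ≈ -2.8863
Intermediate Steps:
s = 5
o = 165 (o = 33*5 = 165)
((-20 - 564) + 116)/o + 214/(-4287) = ((-20 - 564) + 116)/165 + 214/(-4287) = (-584 + 116)*(1/165) + 214*(-1/4287) = -468*1/165 - 214/4287 = -156/55 - 214/4287 = -680542/235785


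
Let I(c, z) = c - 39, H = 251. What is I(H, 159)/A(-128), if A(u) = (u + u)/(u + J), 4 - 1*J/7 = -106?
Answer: -17013/32 ≈ -531.66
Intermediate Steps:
J = 770 (J = 28 - 7*(-106) = 28 + 742 = 770)
I(c, z) = -39 + c
A(u) = 2*u/(770 + u) (A(u) = (u + u)/(u + 770) = (2*u)/(770 + u) = 2*u/(770 + u))
I(H, 159)/A(-128) = (-39 + 251)/((2*(-128)/(770 - 128))) = 212/((2*(-128)/642)) = 212/((2*(-128)*(1/642))) = 212/(-128/321) = 212*(-321/128) = -17013/32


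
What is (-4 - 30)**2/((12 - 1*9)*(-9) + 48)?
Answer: 1156/21 ≈ 55.048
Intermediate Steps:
(-4 - 30)**2/((12 - 1*9)*(-9) + 48) = (-34)**2/((12 - 9)*(-9) + 48) = 1156/(3*(-9) + 48) = 1156/(-27 + 48) = 1156/21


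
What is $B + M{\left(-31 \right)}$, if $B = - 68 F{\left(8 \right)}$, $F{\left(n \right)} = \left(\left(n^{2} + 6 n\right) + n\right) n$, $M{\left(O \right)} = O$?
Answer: $-65311$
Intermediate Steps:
$F{\left(n \right)} = n \left(n^{2} + 7 n\right)$ ($F{\left(n \right)} = \left(n^{2} + 7 n\right) n = n \left(n^{2} + 7 n\right)$)
$B = -65280$ ($B = - 68 \cdot 8^{2} \left(7 + 8\right) = - 68 \cdot 64 \cdot 15 = \left(-68\right) 960 = -65280$)
$B + M{\left(-31 \right)} = -65280 - 31 = -65311$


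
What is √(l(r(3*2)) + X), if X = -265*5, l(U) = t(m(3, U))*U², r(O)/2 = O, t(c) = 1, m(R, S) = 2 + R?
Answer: I*√1181 ≈ 34.366*I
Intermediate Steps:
r(O) = 2*O
l(U) = U² (l(U) = 1*U² = U²)
X = -1325
√(l(r(3*2)) + X) = √((2*(3*2))² - 1325) = √((2*6)² - 1325) = √(12² - 1325) = √(144 - 1325) = √(-1181) = I*√1181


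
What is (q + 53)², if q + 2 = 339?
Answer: 152100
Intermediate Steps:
q = 337 (q = -2 + 339 = 337)
(q + 53)² = (337 + 53)² = 390² = 152100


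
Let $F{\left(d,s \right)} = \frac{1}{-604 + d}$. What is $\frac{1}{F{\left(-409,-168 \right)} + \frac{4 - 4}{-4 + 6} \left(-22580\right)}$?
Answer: $-1013$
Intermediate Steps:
$\frac{1}{F{\left(-409,-168 \right)} + \frac{4 - 4}{-4 + 6} \left(-22580\right)} = \frac{1}{\frac{1}{-604 - 409} + \frac{4 - 4}{-4 + 6} \left(-22580\right)} = \frac{1}{\frac{1}{-1013} + \frac{0}{2} \left(-22580\right)} = \frac{1}{- \frac{1}{1013} + 0 \cdot \frac{1}{2} \left(-22580\right)} = \frac{1}{- \frac{1}{1013} + 0 \left(-22580\right)} = \frac{1}{- \frac{1}{1013} + 0} = \frac{1}{- \frac{1}{1013}} = -1013$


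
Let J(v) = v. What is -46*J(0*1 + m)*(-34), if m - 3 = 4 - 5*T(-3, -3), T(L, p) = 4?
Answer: -20332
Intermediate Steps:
m = -13 (m = 3 + (4 - 5*4) = 3 + (4 - 20) = 3 - 16 = -13)
-46*J(0*1 + m)*(-34) = -46*(0*1 - 13)*(-34) = -46*(0 - 13)*(-34) = -46*(-13)*(-34) = 598*(-34) = -20332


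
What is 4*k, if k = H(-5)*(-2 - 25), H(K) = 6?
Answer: -648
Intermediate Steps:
k = -162 (k = 6*(-2 - 25) = 6*(-27) = -162)
4*k = 4*(-162) = -648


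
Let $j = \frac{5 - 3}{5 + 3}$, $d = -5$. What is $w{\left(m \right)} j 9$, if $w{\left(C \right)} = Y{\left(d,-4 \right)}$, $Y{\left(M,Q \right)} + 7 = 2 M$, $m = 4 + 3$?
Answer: $- \frac{153}{4} \approx -38.25$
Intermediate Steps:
$m = 7$
$Y{\left(M,Q \right)} = -7 + 2 M$
$w{\left(C \right)} = -17$ ($w{\left(C \right)} = -7 + 2 \left(-5\right) = -7 - 10 = -17$)
$j = \frac{1}{4}$ ($j = \frac{2}{8} = 2 \cdot \frac{1}{8} = \frac{1}{4} \approx 0.25$)
$w{\left(m \right)} j 9 = \left(-17\right) \frac{1}{4} \cdot 9 = \left(- \frac{17}{4}\right) 9 = - \frac{153}{4}$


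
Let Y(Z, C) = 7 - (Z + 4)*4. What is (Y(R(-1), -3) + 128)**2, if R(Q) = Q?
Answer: 15129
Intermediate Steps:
Y(Z, C) = -9 - 4*Z (Y(Z, C) = 7 - (4 + Z)*4 = 7 - (16 + 4*Z) = 7 + (-16 - 4*Z) = -9 - 4*Z)
(Y(R(-1), -3) + 128)**2 = ((-9 - 4*(-1)) + 128)**2 = ((-9 + 4) + 128)**2 = (-5 + 128)**2 = 123**2 = 15129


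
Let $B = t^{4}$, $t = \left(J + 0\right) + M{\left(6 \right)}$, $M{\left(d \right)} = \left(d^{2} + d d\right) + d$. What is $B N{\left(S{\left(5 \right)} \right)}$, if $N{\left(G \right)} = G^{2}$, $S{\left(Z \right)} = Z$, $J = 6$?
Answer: $1244678400$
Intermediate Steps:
$M{\left(d \right)} = d + 2 d^{2}$ ($M{\left(d \right)} = \left(d^{2} + d^{2}\right) + d = 2 d^{2} + d = d + 2 d^{2}$)
$t = 84$ ($t = \left(6 + 0\right) + 6 \left(1 + 2 \cdot 6\right) = 6 + 6 \left(1 + 12\right) = 6 + 6 \cdot 13 = 6 + 78 = 84$)
$B = 49787136$ ($B = 84^{4} = 49787136$)
$B N{\left(S{\left(5 \right)} \right)} = 49787136 \cdot 5^{2} = 49787136 \cdot 25 = 1244678400$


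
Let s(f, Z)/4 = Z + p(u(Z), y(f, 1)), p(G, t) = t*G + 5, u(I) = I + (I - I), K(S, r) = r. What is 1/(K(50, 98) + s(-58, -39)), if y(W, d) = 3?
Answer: -1/506 ≈ -0.0019763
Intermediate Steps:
u(I) = I (u(I) = I + 0 = I)
p(G, t) = 5 + G*t (p(G, t) = G*t + 5 = 5 + G*t)
s(f, Z) = 20 + 16*Z (s(f, Z) = 4*(Z + (5 + Z*3)) = 4*(Z + (5 + 3*Z)) = 4*(5 + 4*Z) = 20 + 16*Z)
1/(K(50, 98) + s(-58, -39)) = 1/(98 + (20 + 16*(-39))) = 1/(98 + (20 - 624)) = 1/(98 - 604) = 1/(-506) = -1/506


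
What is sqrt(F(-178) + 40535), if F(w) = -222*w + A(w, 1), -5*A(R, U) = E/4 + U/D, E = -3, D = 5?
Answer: sqrt(8005111)/10 ≈ 282.93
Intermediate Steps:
A(R, U) = 3/20 - U/25 (A(R, U) = -(-3/4 + U/5)/5 = 3/20 - U/25)
F(w) = 11/100 - 222*w (F(w) = -222*w + (3/20 - 1/25*1) = -222*w + (3/20 - 1/25) = -222*w + 11/100 = 11/100 - 222*w)
sqrt(F(-178) + 40535) = sqrt((11/100 - 222*(-178)) + 40535) = sqrt((11/100 + 39516) + 40535) = sqrt(3951611/100 + 40535) = sqrt(8005111/100) = sqrt(8005111)/10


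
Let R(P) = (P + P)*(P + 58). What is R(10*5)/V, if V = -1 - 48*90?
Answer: -10800/4321 ≈ -2.4994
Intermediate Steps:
V = -4321 (V = -1 - 4320 = -4321)
R(P) = 2*P*(58 + P) (R(P) = (2*P)*(58 + P) = 2*P*(58 + P))
R(10*5)/V = (2*(10*5)*(58 + 10*5))/(-4321) = (2*50*(58 + 50))*(-1/4321) = (2*50*108)*(-1/4321) = 10800*(-1/4321) = -10800/4321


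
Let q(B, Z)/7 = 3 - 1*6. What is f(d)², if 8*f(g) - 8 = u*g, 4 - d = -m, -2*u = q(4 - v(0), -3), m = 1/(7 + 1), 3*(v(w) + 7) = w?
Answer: 674041/16384 ≈ 41.140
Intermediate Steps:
v(w) = -7 + w/3
m = ⅛ (m = 1/8 = ⅛ ≈ 0.12500)
q(B, Z) = -21 (q(B, Z) = 7*(3 - 1*6) = 7*(3 - 6) = 7*(-3) = -21)
u = 21/2 (u = -½*(-21) = 21/2 ≈ 10.500)
d = 33/8 (d = 4 - (-1)/8 = 4 - 1*(-⅛) = 4 + ⅛ = 33/8 ≈ 4.1250)
f(g) = 1 + 21*g/16 (f(g) = 1 + (21*g/2)/8 = 1 + 21*g/16)
f(d)² = (1 + (21/16)*(33/8))² = (1 + 693/128)² = (821/128)² = 674041/16384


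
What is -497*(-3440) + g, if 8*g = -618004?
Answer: 3264859/2 ≈ 1.6324e+6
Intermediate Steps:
g = -154501/2 (g = (⅛)*(-618004) = -154501/2 ≈ -77251.)
-497*(-3440) + g = -497*(-3440) - 154501/2 = 1709680 - 154501/2 = 3264859/2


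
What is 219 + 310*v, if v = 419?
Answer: 130109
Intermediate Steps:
219 + 310*v = 219 + 310*419 = 219 + 129890 = 130109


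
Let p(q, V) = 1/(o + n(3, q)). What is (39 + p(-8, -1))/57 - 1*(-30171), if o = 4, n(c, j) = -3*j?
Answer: 48154009/1596 ≈ 30172.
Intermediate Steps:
p(q, V) = 1/(4 - 3*q)
(39 + p(-8, -1))/57 - 1*(-30171) = (39 - 1/(-4 + 3*(-8)))/57 - 1*(-30171) = (39 - 1/(-4 - 24))*(1/57) + 30171 = (39 - 1/(-28))*(1/57) + 30171 = (39 - 1*(-1/28))*(1/57) + 30171 = (39 + 1/28)*(1/57) + 30171 = (1093/28)*(1/57) + 30171 = 1093/1596 + 30171 = 48154009/1596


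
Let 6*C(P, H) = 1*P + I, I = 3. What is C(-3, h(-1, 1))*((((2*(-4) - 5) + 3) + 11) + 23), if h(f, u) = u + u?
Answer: 0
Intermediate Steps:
h(f, u) = 2*u
C(P, H) = ½ + P/6 (C(P, H) = (1*P + 3)/6 = (P + 3)/6 = (3 + P)/6 = ½ + P/6)
C(-3, h(-1, 1))*((((2*(-4) - 5) + 3) + 11) + 23) = (½ + (⅙)*(-3))*((((2*(-4) - 5) + 3) + 11) + 23) = (½ - ½)*((((-8 - 5) + 3) + 11) + 23) = 0*(((-13 + 3) + 11) + 23) = 0*((-10 + 11) + 23) = 0*(1 + 23) = 0*24 = 0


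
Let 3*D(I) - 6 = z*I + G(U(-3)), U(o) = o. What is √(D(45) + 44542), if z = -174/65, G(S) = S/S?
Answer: √67690857/39 ≈ 210.96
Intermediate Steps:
G(S) = 1
z = -174/65 (z = -174*1/65 = -174/65 ≈ -2.6769)
D(I) = 7/3 - 58*I/65 (D(I) = 2 + (-174*I/65 + 1)/3 = 2 + (1 - 174*I/65)/3 = 2 + (⅓ - 58*I/65) = 7/3 - 58*I/65)
√(D(45) + 44542) = √((7/3 - 58/65*45) + 44542) = √((7/3 - 522/13) + 44542) = √(-1475/39 + 44542) = √(1735663/39) = √67690857/39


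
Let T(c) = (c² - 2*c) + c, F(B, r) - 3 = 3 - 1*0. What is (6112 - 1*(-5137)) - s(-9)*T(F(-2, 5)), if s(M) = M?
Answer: 11519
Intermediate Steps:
F(B, r) = 6 (F(B, r) = 3 + (3 - 1*0) = 3 + (3 + 0) = 3 + 3 = 6)
T(c) = c² - c
(6112 - 1*(-5137)) - s(-9)*T(F(-2, 5)) = (6112 - 1*(-5137)) - (-9)*6*(-1 + 6) = (6112 + 5137) - (-9)*6*5 = 11249 - (-9)*30 = 11249 - 1*(-270) = 11249 + 270 = 11519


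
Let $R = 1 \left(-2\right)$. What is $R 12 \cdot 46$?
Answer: $-1104$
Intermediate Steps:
$R = -2$
$R 12 \cdot 46 = \left(-2\right) 12 \cdot 46 = \left(-24\right) 46 = -1104$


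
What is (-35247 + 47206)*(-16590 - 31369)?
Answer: -573541681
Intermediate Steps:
(-35247 + 47206)*(-16590 - 31369) = 11959*(-47959) = -573541681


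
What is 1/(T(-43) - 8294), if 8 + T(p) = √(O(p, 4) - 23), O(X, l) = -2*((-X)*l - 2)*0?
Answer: -8302/68923227 - I*√23/68923227 ≈ -0.00012045 - 6.9582e-8*I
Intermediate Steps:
O(X, l) = 0 (O(X, l) = -2*(-X*l - 2)*0 = -2*(-2 - X*l)*0 = (4 + 2*X*l)*0 = 0)
T(p) = -8 + I*√23 (T(p) = -8 + √(0 - 23) = -8 + √(-23) = -8 + I*√23)
1/(T(-43) - 8294) = 1/((-8 + I*√23) - 8294) = 1/(-8302 + I*√23)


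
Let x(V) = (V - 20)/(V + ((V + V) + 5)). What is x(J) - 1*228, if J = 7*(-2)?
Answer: -8402/37 ≈ -227.08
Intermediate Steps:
J = -14
x(V) = (-20 + V)/(5 + 3*V) (x(V) = (-20 + V)/(V + (2*V + 5)) = (-20 + V)/(V + (5 + 2*V)) = (-20 + V)/(5 + 3*V))
x(J) - 1*228 = (-20 - 14)/(5 + 3*(-14)) - 1*228 = -34/(5 - 42) - 228 = -34/(-37) - 228 = -1/37*(-34) - 228 = 34/37 - 228 = -8402/37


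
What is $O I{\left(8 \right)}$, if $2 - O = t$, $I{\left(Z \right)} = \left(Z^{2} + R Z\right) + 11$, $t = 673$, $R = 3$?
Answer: $-66429$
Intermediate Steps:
$I{\left(Z \right)} = 11 + Z^{2} + 3 Z$ ($I{\left(Z \right)} = \left(Z^{2} + 3 Z\right) + 11 = 11 + Z^{2} + 3 Z$)
$O = -671$ ($O = 2 - 673 = -671$)
$O I{\left(8 \right)} = - 671 \left(11 + 8^{2} + 3 \cdot 8\right) = - 671 \left(11 + 64 + 24\right) = \left(-671\right) 99 = -66429$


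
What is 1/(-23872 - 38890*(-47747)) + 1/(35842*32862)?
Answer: 2087268509/1764814629592553028 ≈ 1.1827e-9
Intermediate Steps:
1/(-23872 - 38890*(-47747)) + 1/(35842*32862) = -1/47747/(-62762) + (1/35842)*(1/32862) = -1/62762*(-1/47747) + 1/1177839804 = 1/2996697214 + 1/1177839804 = 2087268509/1764814629592553028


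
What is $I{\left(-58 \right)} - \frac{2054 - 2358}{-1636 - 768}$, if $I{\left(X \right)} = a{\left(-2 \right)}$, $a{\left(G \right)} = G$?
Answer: $- \frac{1278}{601} \approx -2.1265$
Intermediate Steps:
$I{\left(X \right)} = -2$
$I{\left(-58 \right)} - \frac{2054 - 2358}{-1636 - 768} = -2 - \frac{2054 - 2358}{-1636 - 768} = -2 - - \frac{304}{-2404} = -2 - \left(-304\right) \left(- \frac{1}{2404}\right) = -2 - \frac{76}{601} = - \frac{1278}{601}$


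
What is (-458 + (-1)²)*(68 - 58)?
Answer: -4570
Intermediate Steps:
(-458 + (-1)²)*(68 - 58) = (-458 + 1)*10 = -457*10 = -4570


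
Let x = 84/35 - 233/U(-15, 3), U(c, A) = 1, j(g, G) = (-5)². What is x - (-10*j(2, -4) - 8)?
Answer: 137/5 ≈ 27.400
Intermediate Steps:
j(g, G) = 25
x = -1153/5 (x = 84/35 - 233/1 = 84*(1/35) - 233*1 = 12/5 - 233 = -1153/5 ≈ -230.60)
x - (-10*j(2, -4) - 8) = -1153/5 - (-10*25 - 8) = -1153/5 - (-250 - 8) = -1153/5 - 1*(-258) = -1153/5 + 258 = 137/5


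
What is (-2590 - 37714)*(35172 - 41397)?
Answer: 250892400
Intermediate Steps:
(-2590 - 37714)*(35172 - 41397) = -40304*(-6225) = 250892400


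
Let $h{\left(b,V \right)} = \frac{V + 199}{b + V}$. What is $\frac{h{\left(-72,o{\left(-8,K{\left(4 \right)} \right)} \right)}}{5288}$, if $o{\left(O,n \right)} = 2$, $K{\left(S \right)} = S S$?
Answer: $- \frac{201}{370160} \approx -0.00054301$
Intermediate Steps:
$K{\left(S \right)} = S^{2}$
$h{\left(b,V \right)} = \frac{199 + V}{V + b}$
$\frac{h{\left(-72,o{\left(-8,K{\left(4 \right)} \right)} \right)}}{5288} = \frac{\frac{1}{2 - 72} \left(199 + 2\right)}{5288} = \frac{1}{-70} \cdot 201 \cdot \frac{1}{5288} = \left(- \frac{1}{70}\right) 201 \cdot \frac{1}{5288} = \left(- \frac{201}{70}\right) \frac{1}{5288} = - \frac{201}{370160}$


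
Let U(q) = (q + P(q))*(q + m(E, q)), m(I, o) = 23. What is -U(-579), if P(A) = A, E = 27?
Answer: -643848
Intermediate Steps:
U(q) = 2*q*(23 + q) (U(q) = (q + q)*(q + 23) = (2*q)*(23 + q) = 2*q*(23 + q))
-U(-579) = -2*(-579)*(23 - 579) = -2*(-579)*(-556) = -1*643848 = -643848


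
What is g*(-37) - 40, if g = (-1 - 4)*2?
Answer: 330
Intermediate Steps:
g = -10 (g = -5*2 = -10)
g*(-37) - 40 = -10*(-37) - 40 = 370 - 40 = 330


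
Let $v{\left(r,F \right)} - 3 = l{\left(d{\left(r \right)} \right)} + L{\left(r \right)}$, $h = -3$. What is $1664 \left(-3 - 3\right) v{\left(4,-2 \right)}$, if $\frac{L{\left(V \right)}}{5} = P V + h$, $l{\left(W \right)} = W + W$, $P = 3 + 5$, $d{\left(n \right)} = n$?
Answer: $-1557504$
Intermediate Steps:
$P = 8$
$l{\left(W \right)} = 2 W$
$L{\left(V \right)} = -15 + 40 V$ ($L{\left(V \right)} = 5 \left(8 V - 3\right) = 5 \left(-3 + 8 V\right) = -15 + 40 V$)
$v{\left(r,F \right)} = -12 + 42 r$ ($v{\left(r,F \right)} = 3 + \left(2 r + \left(-15 + 40 r\right)\right) = 3 + \left(-15 + 42 r\right) = -12 + 42 r$)
$1664 \left(-3 - 3\right) v{\left(4,-2 \right)} = 1664 \left(-3 - 3\right) \left(-12 + 42 \cdot 4\right) = 1664 \left(- 6 \left(-12 + 168\right)\right) = 1664 \left(\left(-6\right) 156\right) = 1664 \left(-936\right) = -1557504$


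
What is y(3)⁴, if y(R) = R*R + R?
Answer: 20736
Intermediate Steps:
y(R) = R + R² (y(R) = R² + R = R + R²)
y(3)⁴ = (3*(1 + 3))⁴ = (3*4)⁴ = 12⁴ = 20736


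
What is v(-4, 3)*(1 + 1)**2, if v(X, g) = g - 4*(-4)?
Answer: 76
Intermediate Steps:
v(X, g) = 16 + g (v(X, g) = g + 16 = 16 + g)
v(-4, 3)*(1 + 1)**2 = (16 + 3)*(1 + 1)**2 = 19*2**2 = 19*4 = 76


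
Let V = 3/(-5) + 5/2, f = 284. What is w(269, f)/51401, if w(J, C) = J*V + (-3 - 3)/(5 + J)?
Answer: 700177/70419370 ≈ 0.0099430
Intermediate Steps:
V = 19/10 (V = 3*(-⅕) + 5*(½) = -⅗ + 5/2 = 19/10 ≈ 1.9000)
w(J, C) = -6/(5 + J) + 19*J/10 (w(J, C) = J*(19/10) + (-3 - 3)/(5 + J) = 19*J/10 - 6/(5 + J) = -6/(5 + J) + 19*J/10)
w(269, f)/51401 = ((-60 + 19*269² + 95*269)/(10*(5 + 269)))/51401 = ((⅒)*(-60 + 19*72361 + 25555)/274)*(1/51401) = ((⅒)*(1/274)*(-60 + 1374859 + 25555))*(1/51401) = ((⅒)*(1/274)*1400354)*(1/51401) = (700177/1370)*(1/51401) = 700177/70419370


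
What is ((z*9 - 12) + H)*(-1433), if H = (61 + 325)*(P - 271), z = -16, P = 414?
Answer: -78875186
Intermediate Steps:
H = 55198 (H = (61 + 325)*(414 - 271) = 386*143 = 55198)
((z*9 - 12) + H)*(-1433) = ((-16*9 - 12) + 55198)*(-1433) = ((-144 - 12) + 55198)*(-1433) = (-156 + 55198)*(-1433) = 55042*(-1433) = -78875186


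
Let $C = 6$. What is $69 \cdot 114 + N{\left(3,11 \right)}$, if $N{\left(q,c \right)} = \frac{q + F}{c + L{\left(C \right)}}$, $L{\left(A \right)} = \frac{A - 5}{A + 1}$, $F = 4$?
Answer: $\frac{613597}{78} \approx 7866.6$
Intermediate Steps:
$L{\left(A \right)} = \frac{-5 + A}{1 + A}$
$N{\left(q,c \right)} = \frac{4 + q}{\frac{1}{7} + c}$ ($N{\left(q,c \right)} = \frac{q + 4}{c + \frac{-5 + 6}{1 + 6}} = \frac{4 + q}{c + \frac{1}{7} \cdot 1} = \frac{4 + q}{c + \frac{1}{7}} = \frac{4 + q}{\frac{1}{7} + c}$)
$69 \cdot 114 + N{\left(3,11 \right)} = 69 \cdot 114 + \frac{7 \left(4 + 3\right)}{1 + 7 \cdot 11} = 7866 + 7 \frac{1}{1 + 77} \cdot 7 = 7866 + 7 \cdot \frac{1}{78} \cdot 7 = 7866 + \frac{49}{78} = \frac{613597}{78}$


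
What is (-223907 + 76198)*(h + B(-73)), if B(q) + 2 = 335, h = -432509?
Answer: 63836284784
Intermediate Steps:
B(q) = 333 (B(q) = -2 + 335 = 333)
(-223907 + 76198)*(h + B(-73)) = (-223907 + 76198)*(-432509 + 333) = -147709*(-432176) = 63836284784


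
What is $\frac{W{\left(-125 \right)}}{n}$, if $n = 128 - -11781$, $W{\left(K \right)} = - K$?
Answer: $\frac{125}{11909} \approx 0.010496$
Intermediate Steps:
$n = 11909$ ($n = 128 + 11781 = 11909$)
$\frac{W{\left(-125 \right)}}{n} = \frac{\left(-1\right) \left(-125\right)}{11909} = 125 \cdot \frac{1}{11909} = \frac{125}{11909}$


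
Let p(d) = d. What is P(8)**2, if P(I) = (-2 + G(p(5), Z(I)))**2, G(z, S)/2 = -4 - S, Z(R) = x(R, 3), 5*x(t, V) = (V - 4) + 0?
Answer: 5308416/625 ≈ 8493.5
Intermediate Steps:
x(t, V) = -4/5 + V/5 (x(t, V) = ((V - 4) + 0)/5 = ((-4 + V) + 0)/5 = (-4 + V)/5 = -4/5 + V/5)
Z(R) = -1/5 (Z(R) = -4/5 + (1/5)*3 = -4/5 + 3/5 = -1/5)
G(z, S) = -8 - 2*S (G(z, S) = 2*(-4 - S) = -8 - 2*S)
P(I) = 2304/25 (P(I) = (-2 + (-8 - 2*(-1/5)))**2 = (-2 + (-8 + 2/5))**2 = (-2 - 38/5)**2 = (-48/5)**2 = 2304/25)
P(8)**2 = (2304/25)**2 = 5308416/625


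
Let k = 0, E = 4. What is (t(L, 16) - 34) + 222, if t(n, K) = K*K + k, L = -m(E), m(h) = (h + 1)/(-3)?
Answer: 444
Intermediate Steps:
m(h) = -⅓ - h/3 (m(h) = (1 + h)*(-⅓) = -⅓ - h/3)
L = 5/3 (L = -(-⅓ - ⅓*4) = -(-⅓ - 4/3) = -1*(-5/3) = 5/3 ≈ 1.6667)
t(n, K) = K² (t(n, K) = K*K + 0 = K² + 0 = K²)
(t(L, 16) - 34) + 222 = (16² - 34) + 222 = (256 - 34) + 222 = 222 + 222 = 444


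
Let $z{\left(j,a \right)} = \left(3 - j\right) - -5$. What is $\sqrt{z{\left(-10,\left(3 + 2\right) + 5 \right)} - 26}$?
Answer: $2 i \sqrt{2} \approx 2.8284 i$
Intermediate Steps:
$z{\left(j,a \right)} = 8 - j$ ($z{\left(j,a \right)} = \left(3 - j\right) + 5 = 8 - j$)
$\sqrt{z{\left(-10,\left(3 + 2\right) + 5 \right)} - 26} = \sqrt{\left(8 - -10\right) - 26} = \sqrt{\left(8 + 10\right) - 26} = \sqrt{18 - 26} = \sqrt{-8} = 2 i \sqrt{2}$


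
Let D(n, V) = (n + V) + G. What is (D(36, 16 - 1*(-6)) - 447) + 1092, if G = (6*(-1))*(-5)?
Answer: 733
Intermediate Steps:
G = 30 (G = -6*(-5) = 30)
D(n, V) = 30 + V + n (D(n, V) = (n + V) + 30 = (V + n) + 30 = 30 + V + n)
(D(36, 16 - 1*(-6)) - 447) + 1092 = ((30 + (16 - 1*(-6)) + 36) - 447) + 1092 = ((30 + (16 + 6) + 36) - 447) + 1092 = ((30 + 22 + 36) - 447) + 1092 = (88 - 447) + 1092 = -359 + 1092 = 733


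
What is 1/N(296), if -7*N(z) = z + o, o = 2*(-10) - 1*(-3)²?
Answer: -7/267 ≈ -0.026217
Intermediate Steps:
o = -29 (o = -20 - 1*9 = -20 - 9 = -29)
N(z) = 29/7 - z/7 (N(z) = -(z - 29)/7 = -(-29 + z)/7 = 29/7 - z/7)
1/N(296) = 1/(29/7 - ⅐*296) = 1/(29/7 - 296/7) = 1/(-267/7) = -7/267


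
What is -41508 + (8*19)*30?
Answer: -36948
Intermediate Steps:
-41508 + (8*19)*30 = -41508 + 152*30 = -41508 + 4560 = -36948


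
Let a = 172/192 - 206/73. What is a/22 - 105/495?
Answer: -23101/77088 ≈ -0.29967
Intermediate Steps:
a = -6749/3504 (a = 172*(1/192) - 206*1/73 = 43/48 - 206/73 = -6749/3504 ≈ -1.9261)
a/22 - 105/495 = -6749/3504/22 - 105/495 = -6749/3504*1/22 - 105*1/495 = -6749/77088 - 7/33 = -23101/77088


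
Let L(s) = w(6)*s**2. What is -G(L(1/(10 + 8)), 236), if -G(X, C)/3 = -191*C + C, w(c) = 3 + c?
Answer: -134520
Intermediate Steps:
L(s) = 9*s**2 (L(s) = (3 + 6)*s**2 = 9*s**2)
G(X, C) = 570*C (G(X, C) = -3*(-191*C + C) = -(-570)*C = 570*C)
-G(L(1/(10 + 8)), 236) = -570*236 = -1*134520 = -134520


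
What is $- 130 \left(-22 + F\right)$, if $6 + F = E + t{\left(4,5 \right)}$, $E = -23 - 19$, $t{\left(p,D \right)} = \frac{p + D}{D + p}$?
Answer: $8970$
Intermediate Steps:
$t{\left(p,D \right)} = 1$ ($t{\left(p,D \right)} = \frac{D + p}{D + p} = 1$)
$E = -42$
$F = -47$ ($F = -6 + \left(-42 + 1\right) = -6 - 41 = -47$)
$- 130 \left(-22 + F\right) = - 130 \left(-22 - 47\right) = \left(-130\right) \left(-69\right) = 8970$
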